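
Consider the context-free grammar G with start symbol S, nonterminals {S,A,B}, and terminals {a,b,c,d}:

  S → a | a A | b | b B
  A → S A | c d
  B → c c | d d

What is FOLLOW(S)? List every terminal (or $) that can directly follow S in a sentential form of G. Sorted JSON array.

Compute FIRST by fixpoint:
round 1:
  A via A→c d: +{c}
  B via B→c c: +{c}
  B via B→d d: +{d}
  S via S→a: +{a}
  S via S→b: +{b}
  S: {a,b}  A: {c}  B: {c,d}
round 2:
  A via A→S A: +{a,b}
  S: {a,b}  A: {a,b,c}  B: {c,d}
round 3: — fixpoint
  S: {a,b}  A: {a,b,c}  B: {c,d}

FOLLOW iteration:
initialize: $ ∈ FOLLOW(S)
[1]
  A→S A: FOLLOW(S) ⊇ FIRST(A) = {a,b,c}; new: +{a,b,c}
  S→a A: FOLLOW(A) ⊇ FOLLOW(S) ⊇ {$,a,b,c}; new: +{$,a,b,c}
  S→b B: FOLLOW(B) ⊇ FOLLOW(S) ⊇ {$,a,b,c}; new: +{$,a,b,c}
  FOLLOW(S)={$,a,b,c}  FOLLOW(A)={$,a,b,c}  FOLLOW(B)={$,a,b,c}
[2] done
  FOLLOW(S)={$,a,b,c}  FOLLOW(A)={$,a,b,c}  FOLLOW(B)={$,a,b,c}

FOLLOW(S) = ["$", "a", "b", "c"]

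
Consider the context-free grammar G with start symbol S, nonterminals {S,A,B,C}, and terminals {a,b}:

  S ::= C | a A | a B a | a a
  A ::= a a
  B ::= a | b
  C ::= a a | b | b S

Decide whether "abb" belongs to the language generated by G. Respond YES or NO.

Convert to CNF:
  S -> T0 A | T0 T0 | T0 X2 | T1 S | b
  A -> T0 T0
  B -> a | b
  C -> T0 T0 | T1 S | b
  T0 -> a
  T1 -> b
  X2 -> B T0

CYK table (by increasing span):
  T[0,0] 'a' = {B,T0}  orig:{B}
  T[1,1] 'b' = {B,C,S,T1}  orig:{B,C,S}
  T[2,2] 'b' = {B,C,S,T1}  orig:{B,C,S}
  T[0,1] 'ab' = ∅
  T[1,2] 'bb' = {C,S}
  T[0,2] 'abb' = ∅

S ∉ T[0,2] ⇒ NO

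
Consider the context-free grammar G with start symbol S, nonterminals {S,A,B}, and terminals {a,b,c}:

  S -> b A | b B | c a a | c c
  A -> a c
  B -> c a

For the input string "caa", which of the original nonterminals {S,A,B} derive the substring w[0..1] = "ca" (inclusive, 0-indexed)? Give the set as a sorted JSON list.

Convert to CNF:
  S -> T1 T1 | T1 X3 | T2 A | T2 B
  A -> T0 T1
  B -> T1 T0
  T0 -> a
  T1 -> c
  T2 -> b
  X3 -> T0 T0

CYK table (by increasing span), restricted to cells inside w[0..1]:
  T[0,0] 'c' = {T1}  orig:{}
  T[1,1] 'a' = {T0}  orig:{}
  T[0,1] 'ca' = {B}

Original NTs in T[0,1] deriving "ca": ["B"]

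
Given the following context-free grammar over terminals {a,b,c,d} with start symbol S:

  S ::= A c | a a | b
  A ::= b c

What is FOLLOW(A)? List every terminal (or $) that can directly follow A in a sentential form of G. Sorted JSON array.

FIRST iteration:
[1]
  A via A→b c: +{b}
  S via S→A c: +{b}
  S via S→a a: +{a}
  FIRST[S]={a,b}  FIRST[A]={b}
[2] done
  FIRST[S]={a,b}  FIRST[A]={b}

FOLLOW sets:
seed FOLLOW(S) with $
iter 1:
  S→A c: FOLLOW(A) ⊇ FIRST(c) = {c}; new: +{c}
  S: {$}  A: {c}
iter 2: (stable)
  S: {$}  A: {c}

FOLLOW(A) = ["c"]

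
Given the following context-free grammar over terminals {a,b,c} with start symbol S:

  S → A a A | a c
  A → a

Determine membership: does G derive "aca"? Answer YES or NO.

CNF form of G:
  S -> A X2 | T0 T1
  A -> a
  T0 -> a
  T1 -> c
  X2 -> T0 A

CYK fill:
  cell(0,0) a: {A,T0}  orig:{A}
  cell(1,1) c: {T1}  orig:{}
  cell(2,2) a: {A,T0}  orig:{A}
  cell(0,1) ac: {S}
  cell(1,2) ca: ∅
  cell(0,2) aca: ∅

S ∉ T[0,2] ⇒ NO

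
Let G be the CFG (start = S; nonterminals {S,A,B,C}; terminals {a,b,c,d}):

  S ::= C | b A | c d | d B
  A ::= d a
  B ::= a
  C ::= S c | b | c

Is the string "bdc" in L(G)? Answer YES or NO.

Convert to CNF:
  S -> S T2 | T0 B | T2 T0 | T3 A | b | c
  A -> T0 T1
  B -> a
  C -> S T2 | b | c
  T0 -> d
  T1 -> a
  T2 -> c
  T3 -> b

CYK fill:
  cell(0,0) b: {C,S,T3}  orig:{C,S}
  cell(1,1) d: {T0}  orig:{}
  cell(2,2) c: {C,S,T2}  orig:{C,S}
  cell(0,1) bd: ∅
  cell(1,2) dc: ∅
  cell(0,2) bdc: ∅

S ∉ T[0,2] ⇒ NO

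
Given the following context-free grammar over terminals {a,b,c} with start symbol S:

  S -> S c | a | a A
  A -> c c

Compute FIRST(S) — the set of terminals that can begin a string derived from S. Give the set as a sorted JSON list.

Compute FIRST by fixpoint:
round 1:
  A via A→c c: +{c}
  S via S→a: +{a}
  FIRST[S]={a}  FIRST[A]={c}
round 2: (no change)
  FIRST[S]={a}  FIRST[A]={c}

FIRST(S) = ["a"]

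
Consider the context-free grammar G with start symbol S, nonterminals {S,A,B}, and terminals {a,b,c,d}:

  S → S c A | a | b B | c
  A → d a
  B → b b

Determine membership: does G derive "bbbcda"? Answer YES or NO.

Convert to CNF:
  S -> S X4 | T2 B | a | c
  A -> T0 T1
  B -> T2 T2
  T0 -> d
  T1 -> a
  T2 -> b
  T3 -> c
  X4 -> T3 A

Fill CYK table bottom-up:
  [0..0]={T2}  "b"  orig:{}
  [1..1]={T2}  "b"  orig:{}
  [2..2]={T2}  "b"  orig:{}
  [3..3]={S,T3}  "c"  orig:{S}
  [4..4]={T0}  "d"  orig:{}
  [5..5]={S,T1}  "a"  orig:{S}
  [0..1]={B}  "bb"
  [1..2]={B}  "bb"
  [2..3]=∅  "bc"
  [3..4]=∅  "cd"
  [4..5]={A}  "da"
  [0..2]={S}  "bbb"
  [1..3]=∅  "bbc"
  [2..4]=∅  "bcd"
  [3..5]={X4}  "cda"  orig:{}
  [0..3]=∅  "bbbc"
  [1..4]=∅  "bbcd"
  [2..5]=∅  "bcda"
  [0..4]=∅  "bbbcd"
  [1..5]=∅  "bbcda"
  [0..5]={S}  "bbbcda"

S ∈ T[0,5] ⇒ YES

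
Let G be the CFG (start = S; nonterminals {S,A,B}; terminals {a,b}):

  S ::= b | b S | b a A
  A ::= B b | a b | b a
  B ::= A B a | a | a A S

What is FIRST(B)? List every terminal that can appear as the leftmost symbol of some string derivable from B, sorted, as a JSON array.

Compute FIRST by fixpoint:
[1]
  A via A→a b: +{a}
  A via A→b a: +{b}
  B via B→A B a: +{a,b}
  S via S→b: +{b}
  FIRST(S)={b}  FIRST(A)={a,b}  FIRST(B)={a,b}
[2] (no change)
  FIRST(S)={b}  FIRST(A)={a,b}  FIRST(B)={a,b}

FIRST(B) = ["a", "b"]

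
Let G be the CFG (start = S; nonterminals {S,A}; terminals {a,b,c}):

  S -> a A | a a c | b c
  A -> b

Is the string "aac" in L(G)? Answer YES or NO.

Convert to CNF:
  S -> T0 A | T0 X3 | T2 T1
  A -> b
  T0 -> a
  T1 -> c
  T2 -> b
  X3 -> T0 T1

Fill CYK table bottom-up:
  [0..0]={T0}  "a"  orig:{}
  [1..1]={T0}  "a"  orig:{}
  [2..2]={T1}  "c"  orig:{}
  [0..1]=∅  "aa"
  [1..2]={X3}  "ac"  orig:{}
  [0..2]={S}  "aac"

S ∈ T[0,2] ⇒ YES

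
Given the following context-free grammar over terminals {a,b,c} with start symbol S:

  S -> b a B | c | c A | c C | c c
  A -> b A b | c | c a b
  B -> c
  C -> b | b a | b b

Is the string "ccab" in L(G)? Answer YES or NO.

CNF form of G:
  S -> T0 X5 | T1 A | T1 C | T1 T1 | c
  A -> T0 X3 | T1 X4 | c
  B -> c
  C -> T0 T0 | T0 T2 | b
  T0 -> b
  T1 -> c
  T2 -> a
  X3 -> A T0
  X4 -> T2 T0
  X5 -> T2 B

CYK table (by increasing span):
  [0..0]={A,B,S,T1}  "c"  orig:{A,B,S}
  [1..1]={A,B,S,T1}  "c"  orig:{A,B,S}
  [2..2]={T2}  "a"  orig:{}
  [3..3]={C,T0}  "b"  orig:{C}
  [0..1]={S}  "cc"
  [1..2]=∅  "ca"
  [2..3]={X4}  "ab"  orig:{}
  [0..2]=∅  "cca"
  [1..3]={A}  "cab"
  [0..3]={S}  "ccab"

S ∈ T[0,3] ⇒ YES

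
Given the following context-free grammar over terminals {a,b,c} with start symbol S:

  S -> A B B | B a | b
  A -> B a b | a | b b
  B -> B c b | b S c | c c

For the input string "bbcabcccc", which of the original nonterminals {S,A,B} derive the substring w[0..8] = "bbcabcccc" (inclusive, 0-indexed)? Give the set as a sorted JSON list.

Convert to CNF:
  S -> A X6 | B T0 | b
  A -> B X3 | T1 T1 | a
  B -> B X4 | T1 X5 | T2 T2
  T0 -> a
  T1 -> b
  T2 -> c
  X3 -> T0 T1
  X4 -> T2 T1
  X5 -> S T2
  X6 -> B B

CYK fill, restricted to cells inside w[0..8]:
  [0..0]={S,T1}  "b"  orig:{S}
  [1..1]={S,T1}  "b"  orig:{S}
  [2..2]={T2}  "c"  orig:{}
  [3..3]={A,T0}  "a"  orig:{A}
  [4..4]={S,T1}  "b"  orig:{S}
  [5..5]={T2}  "c"  orig:{}
  [6..6]={T2}  "c"  orig:{}
  [7..7]={T2}  "c"  orig:{}
  [8..8]={T2}  "c"  orig:{}
  [0..1]={A}  "bb"
  [1..2]={X5}  "bc"  orig:{}
  [2..3]=∅  "ca"
  [3..4]={X3}  "ab"  orig:{}
  [4..5]={X5}  "bc"  orig:{}
  [5..6]={B}  "cc"
  [6..7]={B}  "cc"
  [7..8]={B}  "cc"
  [0..2]={B}  "bbc"
  [1..3]=∅  "bca"
  [2..4]=∅  "cab"
  [3..5]=∅  "abc"
  [4..6]=∅  "bcc"
  [5..7]=∅  "ccc"
  [6..8]=∅  "ccc"
  [0..3]={S}  "bbca"
  [1..4]=∅  "bcab"
  [2..5]=∅  "cabc"
  [3..6]=∅  "abcc"
  [4..7]=∅  "bccc"
  [5..8]={X6}  "cccc"  orig:{}
  [0..4]={A}  "bbcab"
  [1..5]=∅  "bcabc"
  [2..6]=∅  "cabcc"
  [3..7]=∅  "abccc"
  [4..8]=∅  "bcccc"
  [0..5]=∅  "bbcabc"
  [1..6]=∅  "bcabcc"
  [2..7]=∅  "cabccc"
  [3..8]=∅  "abcccc"
  [0..6]=∅  "bbcabcc"
  [1..7]=∅  "bcabccc"
  [2..8]=∅  "cabcccc"
  [0..7]=∅  "bbcabccc"
  [1..8]=∅  "bcabcccc"
  [0..8]={S}  "bbcabcccc"

Original NTs in T[0,8] deriving "bbcabcccc": ["S"]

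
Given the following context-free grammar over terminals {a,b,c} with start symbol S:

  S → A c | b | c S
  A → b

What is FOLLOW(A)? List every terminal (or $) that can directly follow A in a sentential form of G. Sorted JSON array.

FIRST sets, iterate to fixpoint:
round 1:
  A via A→b: +{b}
  S via S→A c: +{b}
  S via S→c S: +{c}
  FIRST(S)={b,c}  FIRST(A)={b}
round 2: (stable)
  FIRST(S)={b,c}  FIRST(A)={b}

Compute FOLLOW by fixpoint:
seed FOLLOW(S) with $
pass 1:
  S→A c: FOLLOW(A) ⊇ FIRST(c) = {c}; new: +{c}
  S: {$}  A: {c}
pass 2: — fixpoint
  S: {$}  A: {c}

FOLLOW(A) = ["c"]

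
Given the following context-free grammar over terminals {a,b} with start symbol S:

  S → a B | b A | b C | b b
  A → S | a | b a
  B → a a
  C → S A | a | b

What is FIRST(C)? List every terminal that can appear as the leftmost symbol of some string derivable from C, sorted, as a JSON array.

Compute FIRST by fixpoint:
round 1:
  A via A→a: +{a}
  A via A→b a: +{b}
  B via B→a a: +{a}
  C via C→a: +{a}
  C via C→b: +{b}
  S via S→a B: +{a}
  S via S→b A: +{b}
  FIRST(S)={a,b}  FIRST(A)={a,b}  FIRST(B)={a}  FIRST(C)={a,b}
round 2: — fixpoint
  FIRST(S)={a,b}  FIRST(A)={a,b}  FIRST(B)={a}  FIRST(C)={a,b}

FIRST(C) = ["a", "b"]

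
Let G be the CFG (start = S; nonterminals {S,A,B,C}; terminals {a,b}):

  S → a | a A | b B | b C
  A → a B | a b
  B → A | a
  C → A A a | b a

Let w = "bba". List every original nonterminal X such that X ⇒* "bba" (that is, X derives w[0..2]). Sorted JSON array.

Convert to CNF:
  S -> T0 A | T1 B | T1 C | a
  A -> T0 B | T0 T1
  B -> T0 B | T0 T1 | a
  C -> A X2 | T1 T0
  T0 -> a
  T1 -> b
  X2 -> A T0

Fill CYK table bottom-up, restricted to cells inside w[0..2]:
  [0..0]={T1}  "b"  orig:{}
  [1..1]={T1}  "b"  orig:{}
  [2..2]={B,S,T0}  "a"  orig:{B,S}
  [0..1]=∅  "bb"
  [1..2]={C,S}  "ba"
  [0..2]={S}  "bba"

Original NTs in T[0,2] deriving "bba": ["S"]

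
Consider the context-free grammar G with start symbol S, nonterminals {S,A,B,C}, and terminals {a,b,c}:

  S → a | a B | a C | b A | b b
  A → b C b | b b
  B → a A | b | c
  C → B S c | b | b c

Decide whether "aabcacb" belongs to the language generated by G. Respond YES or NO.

Convert to CNF:
  S -> T0 A | T0 T0 | T1 B | T1 C | a
  A -> T0 T0 | T0 X3
  B -> T1 A | b | c
  C -> B X4 | T0 T2 | b
  T0 -> b
  T1 -> a
  T2 -> c
  X3 -> C T0
  X4 -> S T2

CYK table (by increasing span):
  cell(0,0) a: {S,T1}  orig:{S}
  cell(1,1) a: {S,T1}  orig:{S}
  cell(2,2) b: {B,C,T0}  orig:{B,C}
  cell(3,3) c: {B,T2}  orig:{B}
  cell(4,4) a: {S,T1}  orig:{S}
  cell(5,5) c: {B,T2}  orig:{B}
  cell(6,6) b: {B,C,T0}  orig:{B,C}
  cell(0,1) aa: ∅
  cell(1,2) ab: {S}
  cell(2,3) bc: {C}
  cell(3,4) ca: ∅
  cell(4,5) ac: {S,X4}  orig:{S}
  cell(5,6) cb: ∅
  cell(0,2) aab: ∅
  cell(1,3) abc: {S,X4}  orig:{S}
  cell(2,4) bca: ∅
  cell(3,5) cac: {C}
  cell(4,6) acb: ∅
  cell(0,3) aabc: ∅
  cell(1,4) abca: ∅
  cell(2,5) bcac: ∅
  cell(3,6) cacb: {X3}  orig:{}
  cell(0,4) aabca: ∅
  cell(1,5) abcac: ∅
  cell(2,6) bcacb: {A}
  cell(0,5) aabcac: ∅
  cell(1,6) abcacb: {B}
  cell(0,6) aabcacb: {S}

S ∈ T[0,6] ⇒ YES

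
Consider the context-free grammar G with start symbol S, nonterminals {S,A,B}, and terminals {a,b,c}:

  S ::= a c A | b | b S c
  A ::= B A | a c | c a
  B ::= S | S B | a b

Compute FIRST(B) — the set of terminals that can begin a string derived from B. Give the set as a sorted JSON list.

Compute FIRST by fixpoint:
round 1:
  A via A→a c: +{a}
  A via A→c a: +{c}
  B via B→a b: +{a}
  S via S→a c A: +{a}
  S via S→b: +{b}
  FIRST(S)={a,b}  FIRST(A)={a,c}  FIRST(B)={a}
round 2:
  B via B→S: +{b}
  FIRST(S)={a,b}  FIRST(A)={a,c}  FIRST(B)={a,b}
round 3:
  A via A→B A: +{b}
  FIRST(S)={a,b}  FIRST(A)={a,b,c}  FIRST(B)={a,b}
round 4: (no change)
  FIRST(S)={a,b}  FIRST(A)={a,b,c}  FIRST(B)={a,b}

FIRST(B) = ["a", "b"]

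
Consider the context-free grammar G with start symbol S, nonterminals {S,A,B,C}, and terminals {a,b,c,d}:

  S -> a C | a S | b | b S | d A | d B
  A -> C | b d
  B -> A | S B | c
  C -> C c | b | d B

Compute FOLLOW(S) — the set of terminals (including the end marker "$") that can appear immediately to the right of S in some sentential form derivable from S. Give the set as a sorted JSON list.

FIRST iteration:
pass 1:
  A via A→b d: +{b}
  B via B→A: +{b}
  B via B→c: +{c}
  C via C→b: +{b}
  C via C→d B: +{d}
  S via S→a C: +{a}
  S via S→b: +{b}
  S via S→d A: +{d}
  FIRST[S]={a,b,d}  FIRST[A]={b}  FIRST[B]={b,c}  FIRST[C]={b,d}
pass 2:
  A via A→C: +{d}
  B via B→A: +{d}
  B via B→S B: +{a}
  FIRST[S]={a,b,d}  FIRST[A]={b,d}  FIRST[B]={a,b,c,d}  FIRST[C]={b,d}
pass 3: — fixpoint
  FIRST[S]={a,b,d}  FIRST[A]={b,d}  FIRST[B]={a,b,c,d}  FIRST[C]={b,d}

FOLLOW iteration:
initialize: $ ∈ FOLLOW(S)
iter 1:
  B→S B: FOLLOW(S) ⊇ FIRST(B) = {a,b,c,d}; new: +{a,b,c,d}
  C→C c: FOLLOW(C) ⊇ FIRST(c) = {c}; new: +{c}
  C→d B: FOLLOW(B) ⊇ FOLLOW(C) ⊇ {c}; new: +{c}
  S→a C: FOLLOW(C) ⊇ FOLLOW(S) ⊇ {$,a,b,c,d}; new: +{$,a,b,d}
  S→d A: FOLLOW(A) ⊇ FOLLOW(S) ⊇ {$,a,b,c,d}; new: +{$,a,b,c,d}
  S→d B: FOLLOW(B) ⊇ FOLLOW(S) ⊇ {$,a,b,c,d}; new: +{$,a,b,d}
  FOLLOW[S]={$,a,b,c,d}  FOLLOW[A]={$,a,b,c,d}  FOLLOW[B]={$,a,b,c,d}  FOLLOW[C]={$,a,b,c,d}
iter 2: done
  FOLLOW[S]={$,a,b,c,d}  FOLLOW[A]={$,a,b,c,d}  FOLLOW[B]={$,a,b,c,d}  FOLLOW[C]={$,a,b,c,d}

FOLLOW(S) = ["$", "a", "b", "c", "d"]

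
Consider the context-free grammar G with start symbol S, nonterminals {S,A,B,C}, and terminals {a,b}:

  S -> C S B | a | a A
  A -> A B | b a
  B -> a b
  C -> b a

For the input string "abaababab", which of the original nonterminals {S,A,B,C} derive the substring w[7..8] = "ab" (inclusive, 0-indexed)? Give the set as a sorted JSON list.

CNF form of G:
  S -> C X2 | T1 A | a
  A -> A B | T0 T1
  B -> T1 T0
  C -> T0 T1
  T0 -> b
  T1 -> a
  X2 -> S B

CYK table (by increasing span) — only the sub-triangle for w[7..8]:
  [7..7]={S,T1}  "a"  orig:{S}
  [8..8]={T0}  "b"  orig:{}
  [7..8]={B}  "ab"

Original NTs in T[7,8] deriving "ab": ["B"]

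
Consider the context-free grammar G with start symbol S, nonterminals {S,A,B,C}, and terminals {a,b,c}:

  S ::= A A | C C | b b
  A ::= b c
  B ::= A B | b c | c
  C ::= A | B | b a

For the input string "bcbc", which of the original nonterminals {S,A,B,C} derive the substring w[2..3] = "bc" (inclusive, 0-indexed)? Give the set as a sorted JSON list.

CNF form of G:
  S -> A A | C C | T0 T0
  A -> T0 T1
  B -> A B | T0 T1 | c
  C -> A B | T0 T1 | T0 T2 | c
  T0 -> b
  T1 -> c
  T2 -> a

Fill CYK table bottom-up — only the sub-triangle for w[2..3]:
  [2..2]={T0}  "b"  orig:{}
  [3..3]={B,C,T1}  "c"  orig:{B,C}
  [2..3]={A,B,C}  "bc"

Original NTs in T[2,3] deriving "bc": ["A", "B", "C"]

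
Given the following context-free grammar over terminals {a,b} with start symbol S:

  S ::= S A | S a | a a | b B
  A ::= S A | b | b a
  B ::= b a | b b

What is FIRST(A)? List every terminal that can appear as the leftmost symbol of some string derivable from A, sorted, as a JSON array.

FIRST sets, iterate to fixpoint:
pass 1:
  A via A→b: +{b}
  B via B→b a: +{b}
  S via S→a a: +{a}
  S via S→b B: +{b}
  FIRST[S]={a,b}  FIRST[A]={b}  FIRST[B]={b}
pass 2:
  A via A→S A: +{a}
  FIRST[S]={a,b}  FIRST[A]={a,b}  FIRST[B]={b}
pass 3: — fixpoint
  FIRST[S]={a,b}  FIRST[A]={a,b}  FIRST[B]={b}

FIRST(A) = ["a", "b"]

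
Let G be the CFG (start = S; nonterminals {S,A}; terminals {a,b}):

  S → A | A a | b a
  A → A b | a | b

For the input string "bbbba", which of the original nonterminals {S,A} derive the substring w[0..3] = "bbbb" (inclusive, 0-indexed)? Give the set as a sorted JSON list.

Convert to CNF:
  S -> A T0 | A T1 | T0 T1 | a | b
  A -> A T0 | a | b
  T0 -> b
  T1 -> a

Fill CYK table bottom-up, restricted to cells inside w[0..3]:
  T[0,0] 'b' = {A,S,T0}  orig:{A,S}
  T[1,1] 'b' = {A,S,T0}  orig:{A,S}
  T[2,2] 'b' = {A,S,T0}  orig:{A,S}
  T[3,3] 'b' = {A,S,T0}  orig:{A,S}
  T[0,1] 'bb' = {A,S}
  T[1,2] 'bb' = {A,S}
  T[2,3] 'bb' = {A,S}
  T[0,2] 'bbb' = {A,S}
  T[1,3] 'bbb' = {A,S}
  T[0,3] 'bbbb' = {A,S}

Original NTs in T[0,3] deriving "bbbb": ["A", "S"]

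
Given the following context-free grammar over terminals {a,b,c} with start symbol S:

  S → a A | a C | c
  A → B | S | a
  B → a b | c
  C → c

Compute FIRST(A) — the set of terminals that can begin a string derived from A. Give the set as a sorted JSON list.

FIRST sets, iterate to fixpoint:
round 1:
  A via A→a: +{a}
  B via B→a b: +{a}
  B via B→c: +{c}
  C via C→c: +{c}
  S via S→a A: +{a}
  S via S→c: +{c}
  FIRST[S]={a,c}  FIRST[A]={a}  FIRST[B]={a,c}  FIRST[C]={c}
round 2:
  A via A→B: +{c}
  FIRST[S]={a,c}  FIRST[A]={a,c}  FIRST[B]={a,c}  FIRST[C]={c}
round 3: (no change)
  FIRST[S]={a,c}  FIRST[A]={a,c}  FIRST[B]={a,c}  FIRST[C]={c}

FIRST(A) = ["a", "c"]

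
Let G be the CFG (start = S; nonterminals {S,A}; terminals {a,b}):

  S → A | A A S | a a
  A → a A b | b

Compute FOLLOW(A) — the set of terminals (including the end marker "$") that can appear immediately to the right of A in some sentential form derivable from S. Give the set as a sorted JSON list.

FIRST sets, iterate to fixpoint:
[1]
  A via A→a A b: +{a}
  A via A→b: +{b}
  S via S→A: +{a,b}
  S: {a,b}  A: {a,b}
[2] — fixpoint
  S: {a,b}  A: {a,b}

FOLLOW iteration:
seed FOLLOW(S) with $
round 1:
  A→a A b: FOLLOW(A) ⊇ FIRST(b) = {b}; new: +{b}
  S→A: FOLLOW(A) ⊇ FOLLOW(S) ⊇ {$}; new: +{$}
  S→A A S: FOLLOW(A) ⊇ FIRST(A) = {a,b}; new: +{a}
  S: {$}  A: {$,a,b}
round 2: done
  S: {$}  A: {$,a,b}

FOLLOW(A) = ["$", "a", "b"]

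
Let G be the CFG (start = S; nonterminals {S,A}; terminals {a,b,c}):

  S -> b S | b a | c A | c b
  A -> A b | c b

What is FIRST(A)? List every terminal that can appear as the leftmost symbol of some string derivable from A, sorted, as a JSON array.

FIRST sets, iterate to fixpoint:
round 1:
  A via A→c b: +{c}
  S via S→b S: +{b}
  S via S→c A: +{c}
  FIRST[S]={b,c}  FIRST[A]={c}
round 2: — fixpoint
  FIRST[S]={b,c}  FIRST[A]={c}

FIRST(A) = ["c"]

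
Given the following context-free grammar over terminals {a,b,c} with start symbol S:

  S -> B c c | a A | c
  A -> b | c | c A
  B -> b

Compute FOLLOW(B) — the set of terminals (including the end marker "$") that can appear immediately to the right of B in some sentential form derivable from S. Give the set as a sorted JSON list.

FIRST iteration:
pass 1:
  A via A→b: +{b}
  A via A→c: +{c}
  B via B→b: +{b}
  S via S→B c c: +{b}
  S via S→a A: +{a}
  S via S→c: +{c}
  FIRST(S)={a,b,c}  FIRST(A)={b,c}  FIRST(B)={b}
pass 2: — fixpoint
  FIRST(S)={a,b,c}  FIRST(A)={b,c}  FIRST(B)={b}

FOLLOW sets:
seed FOLLOW(S) with $
iter 1:
  S→B c c: FOLLOW(B) ⊇ FIRST(c) = {c}; new: +{c}
  S→a A: FOLLOW(A) ⊇ FOLLOW(S) ⊇ {$}; new: +{$}
  FOLLOW[S]={$}  FOLLOW[A]={$}  FOLLOW[B]={c}
iter 2: — fixpoint
  FOLLOW[S]={$}  FOLLOW[A]={$}  FOLLOW[B]={c}

FOLLOW(B) = ["c"]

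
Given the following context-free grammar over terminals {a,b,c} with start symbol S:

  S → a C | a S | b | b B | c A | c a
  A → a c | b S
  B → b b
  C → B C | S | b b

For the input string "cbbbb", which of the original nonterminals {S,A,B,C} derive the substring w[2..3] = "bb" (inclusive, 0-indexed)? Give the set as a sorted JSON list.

CNF form of G:
  S -> T0 C | T0 S | T1 A | T1 T0 | T2 B | b
  A -> T0 T1 | T2 S
  B -> T2 T2
  C -> B C | T0 C | T0 S | T1 A | T1 T0 | T2 B | T2 T2 | b
  T0 -> a
  T1 -> c
  T2 -> b

CYK table (by increasing span), restricted to cells inside w[2..3]:
  [2..2]={C,S,T2}  "b"  orig:{C,S}
  [3..3]={C,S,T2}  "b"  orig:{C,S}
  [2..3]={A,B,C}  "bb"

Original NTs in T[2,3] deriving "bb": ["A", "B", "C"]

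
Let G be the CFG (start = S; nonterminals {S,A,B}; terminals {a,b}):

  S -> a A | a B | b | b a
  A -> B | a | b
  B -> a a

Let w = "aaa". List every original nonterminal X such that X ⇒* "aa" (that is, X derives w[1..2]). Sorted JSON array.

Convert to CNF:
  S -> T0 A | T0 B | T1 T0 | b
  A -> T0 T0 | a | b
  B -> T0 T0
  T0 -> a
  T1 -> b

CYK fill (cells [i..j] with 1 ≤ i ≤ j ≤ 2 only):
  T[1,1] 'a' = {A,T0}  orig:{A}
  T[2,2] 'a' = {A,T0}  orig:{A}
  T[1,2] 'aa' = {A,B,S}

Original NTs in T[1,2] deriving "aa": ["A", "B", "S"]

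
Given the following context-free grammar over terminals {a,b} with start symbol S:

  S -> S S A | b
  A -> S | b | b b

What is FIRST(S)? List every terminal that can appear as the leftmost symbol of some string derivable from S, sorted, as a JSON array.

FIRST iteration:
iter 1:
  A via A→b: +{b}
  S via S→b: +{b}
  FIRST[S]={b}  FIRST[A]={b}
iter 2: (stable)
  FIRST[S]={b}  FIRST[A]={b}

FIRST(S) = ["b"]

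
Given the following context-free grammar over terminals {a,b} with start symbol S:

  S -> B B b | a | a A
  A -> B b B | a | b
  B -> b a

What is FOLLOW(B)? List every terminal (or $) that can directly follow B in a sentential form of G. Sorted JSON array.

FIRST iteration:
[1]
  A via A→a: +{a}
  A via A→b: +{b}
  B via B→b a: +{b}
  S via S→B B b: +{b}
  S via S→a: +{a}
  S: {a,b}  A: {a,b}  B: {b}
[2] (stable)
  S: {a,b}  A: {a,b}  B: {b}

FOLLOW sets:
seed FOLLOW(S) with $
round 1:
  A→B b B: FOLLOW(B) ⊇ FIRST(b) = {b}; new: +{b}
  S→a A: FOLLOW(A) ⊇ FOLLOW(S) ⊇ {$}; new: +{$}
  S: {$}  A: {$}  B: {b}
round 2:
  A→B b B: FOLLOW(B) ⊇ FOLLOW(A) ⊇ {$}; new: +{$}
  S: {$}  A: {$}  B: {$,b}
round 3: — fixpoint
  S: {$}  A: {$}  B: {$,b}

FOLLOW(B) = ["$", "b"]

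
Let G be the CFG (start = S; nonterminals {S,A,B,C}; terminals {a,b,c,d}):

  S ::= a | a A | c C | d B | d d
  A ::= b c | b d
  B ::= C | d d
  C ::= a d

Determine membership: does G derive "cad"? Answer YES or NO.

CNF form of G:
  S -> T1 C | T2 B | T2 T2 | T3 A | a
  A -> T0 T1 | T0 T2
  B -> T2 T2 | T3 T2
  C -> T3 T2
  T0 -> b
  T1 -> c
  T2 -> d
  T3 -> a

CYK fill:
  cell(0,0) c: {T1}  orig:{}
  cell(1,1) a: {S,T3}  orig:{S}
  cell(2,2) d: {T2}  orig:{}
  cell(0,1) ca: ∅
  cell(1,2) ad: {B,C}
  cell(0,2) cad: {S}

S ∈ T[0,2] ⇒ YES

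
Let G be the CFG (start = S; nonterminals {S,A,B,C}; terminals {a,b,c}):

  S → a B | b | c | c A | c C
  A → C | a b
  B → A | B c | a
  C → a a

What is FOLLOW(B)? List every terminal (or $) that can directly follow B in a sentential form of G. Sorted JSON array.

FIRST iteration:
iter 1:
  A via A→a b: +{a}
  B via B→A: +{a}
  C via C→a a: +{a}
  S via S→a B: +{a}
  S via S→b: +{b}
  S via S→c: +{c}
  S: {a,b,c}  A: {a}  B: {a}  C: {a}
iter 2: — fixpoint
  S: {a,b,c}  A: {a}  B: {a}  C: {a}

FOLLOW sets:
FOLLOW(S) := {$}
pass 1:
  B→B c: FOLLOW(B) ⊇ FIRST(c) = {c}; new: +{c}
  S→a B: FOLLOW(B) ⊇ FOLLOW(S) ⊇ {$}; new: +{$}
  S→c A: FOLLOW(A) ⊇ FOLLOW(S) ⊇ {$}; new: +{$}
  S→c C: FOLLOW(C) ⊇ FOLLOW(S) ⊇ {$}; new: +{$}
  FOLLOW[S]={$}  FOLLOW[A]={$}  FOLLOW[B]={$,c}  FOLLOW[C]={$}
pass 2:
  B→A: FOLLOW(A) ⊇ FOLLOW(B) ⊇ {$,c}; new: +{c}
  FOLLOW[S]={$}  FOLLOW[A]={$,c}  FOLLOW[B]={$,c}  FOLLOW[C]={$}
pass 3:
  A→C: FOLLOW(C) ⊇ FOLLOW(A) ⊇ {$,c}; new: +{c}
  FOLLOW[S]={$}  FOLLOW[A]={$,c}  FOLLOW[B]={$,c}  FOLLOW[C]={$,c}
pass 4: (no change)
  FOLLOW[S]={$}  FOLLOW[A]={$,c}  FOLLOW[B]={$,c}  FOLLOW[C]={$,c}

FOLLOW(B) = ["$", "c"]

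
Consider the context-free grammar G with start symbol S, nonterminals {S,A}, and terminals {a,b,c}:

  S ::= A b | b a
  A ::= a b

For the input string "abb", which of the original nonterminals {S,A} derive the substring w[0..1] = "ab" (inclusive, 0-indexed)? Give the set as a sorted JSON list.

Convert to CNF:
  S -> A T1 | T1 T0
  A -> T0 T1
  T0 -> a
  T1 -> b

CYK fill (cells [i..j] with 0 ≤ i ≤ j ≤ 1 only):
  [0..0]={T0}  "a"  orig:{}
  [1..1]={T1}  "b"  orig:{}
  [0..1]={A}  "ab"

Original NTs in T[0,1] deriving "ab": ["A"]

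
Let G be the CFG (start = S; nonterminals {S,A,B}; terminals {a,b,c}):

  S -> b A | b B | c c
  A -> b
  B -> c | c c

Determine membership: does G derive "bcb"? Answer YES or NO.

Convert to CNF:
  S -> T0 T0 | T1 A | T1 B
  A -> b
  B -> T0 T0 | c
  T0 -> c
  T1 -> b

CYK table (by increasing span):
  cell(0,0) b: {A,T1}  orig:{A}
  cell(1,1) c: {B,T0}  orig:{B}
  cell(2,2) b: {A,T1}  orig:{A}
  cell(0,1) bc: {S}
  cell(1,2) cb: ∅
  cell(0,2) bcb: ∅

S ∉ T[0,2] ⇒ NO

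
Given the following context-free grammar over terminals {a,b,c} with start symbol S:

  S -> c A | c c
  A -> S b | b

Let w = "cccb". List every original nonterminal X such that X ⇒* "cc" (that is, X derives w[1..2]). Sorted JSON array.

Convert to CNF:
  S -> T1 A | T1 T1
  A -> S T0 | b
  T0 -> b
  T1 -> c

Fill CYK table bottom-up — only the sub-triangle for w[1..2]:
  cell(1,1) c: {T1}  orig:{}
  cell(2,2) c: {T1}  orig:{}
  cell(1,2) cc: {S}

Original NTs in T[1,2] deriving "cc": ["S"]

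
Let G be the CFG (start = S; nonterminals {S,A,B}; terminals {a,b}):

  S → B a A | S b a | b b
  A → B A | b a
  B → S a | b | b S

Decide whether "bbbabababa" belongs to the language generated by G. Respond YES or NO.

Convert to CNF:
  S -> B X2 | S X3 | T0 T0
  A -> B A | T0 T1
  B -> S T1 | T0 S | b
  T0 -> b
  T1 -> a
  X2 -> T1 A
  X3 -> T0 T1

CYK table (by increasing span):
  cell(0,0) b: {B,T0}  orig:{B}
  cell(1,1) b: {B,T0}  orig:{B}
  cell(2,2) b: {B,T0}  orig:{B}
  cell(3,3) a: {T1}  orig:{}
  cell(4,4) b: {B,T0}  orig:{B}
  cell(5,5) a: {T1}  orig:{}
  cell(6,6) b: {B,T0}  orig:{B}
  cell(7,7) a: {T1}  orig:{}
  cell(8,8) b: {B,T0}  orig:{B}
  cell(9,9) a: {T1}  orig:{}
  cell(0,1) bb: {S}
  cell(1,2) bb: {S}
  cell(2,3) ba: {A,X3}  orig:{A}
  cell(3,4) ab: ∅
  cell(4,5) ba: {A,X3}  orig:{A}
  cell(5,6) ab: ∅
  cell(6,7) ba: {A,X3}  orig:{A}
  cell(7,8) ab: ∅
  cell(8,9) ba: {A,X3}  orig:{A}
  cell(0,2) bbb: {B}
  cell(1,3) bba: {A,B}
  cell(2,4) bab: ∅
  cell(3,5) aba: {X2}  orig:{}
  cell(4,6) bab: ∅
  cell(5,7) aba: {X2}  orig:{}
  cell(6,8) bab: ∅
  cell(7,9) aba: {X2}  orig:{}
  cell(0,3) bbba: {A,S}
  cell(1,4) bbab: ∅
  cell(2,5) baba: {S}
  cell(3,6) abab: ∅
  cell(4,7) baba: {S}
  cell(5,8) abab: ∅
  cell(6,9) baba: {S}
  cell(0,4) bbbab: ∅
  cell(1,5) bbaba: {A,B}
  cell(2,6) babab: ∅
  cell(3,7) ababa: ∅
  cell(4,8) babab: ∅
  cell(5,9) ababa: ∅
  cell(0,5) bbbaba: {A,S}
  cell(1,6) bbabab: ∅
  cell(2,7) bababa: {S}
  cell(3,8) ababab: ∅
  cell(4,9) bababa: {S}
  cell(0,6) bbbabab: ∅
  cell(1,7) bbababa: {A,B}
  cell(2,8) bababab: ∅
  cell(3,9) abababa: ∅
  cell(0,7) bbbababa: {A,S}
  cell(1,8) bbababab: ∅
  cell(2,9) babababa: {S}
  cell(0,8) bbbababab: ∅
  cell(1,9) bbabababa: {A,B}
  cell(0,9) bbbabababa: {A,S}

S ∈ T[0,9] ⇒ YES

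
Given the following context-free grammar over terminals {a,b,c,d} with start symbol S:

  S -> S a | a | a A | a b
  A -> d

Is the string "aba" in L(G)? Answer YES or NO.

CNF form of G:
  S -> S T0 | T0 A | T0 T1 | a
  A -> d
  T0 -> a
  T1 -> b

CYK fill:
  [0..0]={S,T0}  "a"  orig:{S}
  [1..1]={T1}  "b"  orig:{}
  [2..2]={S,T0}  "a"  orig:{S}
  [0..1]={S}  "ab"
  [1..2]=∅  "ba"
  [0..2]={S}  "aba"

S ∈ T[0,2] ⇒ YES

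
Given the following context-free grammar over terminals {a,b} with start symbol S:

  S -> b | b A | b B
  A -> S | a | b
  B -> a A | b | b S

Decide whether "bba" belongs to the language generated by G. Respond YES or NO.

Convert to CNF:
  S -> T0 A | T0 B | b
  A -> T0 A | T0 B | a | b
  B -> T0 S | T1 A | b
  T0 -> b
  T1 -> a

CYK fill:
  [0..0]={A,B,S,T0}  "b"  orig:{A,B,S}
  [1..1]={A,B,S,T0}  "b"  orig:{A,B,S}
  [2..2]={A,T1}  "a"  orig:{A}
  [0..1]={A,B,S}  "bb"
  [1..2]={A,S}  "ba"
  [0..2]={A,B,S}  "bba"

S ∈ T[0,2] ⇒ YES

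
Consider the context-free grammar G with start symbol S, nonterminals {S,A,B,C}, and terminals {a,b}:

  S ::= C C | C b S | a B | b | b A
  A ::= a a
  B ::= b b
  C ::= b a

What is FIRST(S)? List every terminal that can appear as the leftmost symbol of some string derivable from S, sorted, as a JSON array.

FIRST iteration:
[1]
  A via A→a a: +{a}
  B via B→b b: +{b}
  C via C→b a: +{b}
  S via S→C C: +{b}
  S via S→a B: +{a}
  S: {a,b}  A: {a}  B: {b}  C: {b}
[2] (stable)
  S: {a,b}  A: {a}  B: {b}  C: {b}

FIRST(S) = ["a", "b"]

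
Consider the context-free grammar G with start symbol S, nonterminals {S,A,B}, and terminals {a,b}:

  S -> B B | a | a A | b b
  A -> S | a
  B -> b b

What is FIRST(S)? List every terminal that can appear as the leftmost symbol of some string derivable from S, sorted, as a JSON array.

Compute FIRST by fixpoint:
round 1:
  A via A→a: +{a}
  B via B→b b: +{b}
  S via S→B B: +{b}
  S via S→a: +{a}
  FIRST(S)={a,b}  FIRST(A)={a}  FIRST(B)={b}
round 2:
  A via A→S: +{b}
  FIRST(S)={a,b}  FIRST(A)={a,b}  FIRST(B)={b}
round 3: (no change)
  FIRST(S)={a,b}  FIRST(A)={a,b}  FIRST(B)={b}

FIRST(S) = ["a", "b"]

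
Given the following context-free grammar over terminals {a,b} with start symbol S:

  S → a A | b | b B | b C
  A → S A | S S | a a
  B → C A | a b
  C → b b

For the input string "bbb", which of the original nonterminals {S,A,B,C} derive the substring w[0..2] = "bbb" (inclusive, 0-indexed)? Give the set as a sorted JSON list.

Convert to CNF:
  S -> T0 A | T1 B | T1 C | b
  A -> S A | S S | T0 T0
  B -> C A | T0 T1
  C -> T1 T1
  T0 -> a
  T1 -> b

Fill CYK table bottom-up (cells [i..j] with 0 ≤ i ≤ j ≤ 2 only):
  cell(0,0) b: {S,T1}  orig:{S}
  cell(1,1) b: {S,T1}  orig:{S}
  cell(2,2) b: {S,T1}  orig:{S}
  cell(0,1) bb: {A,C}
  cell(1,2) bb: {A,C}
  cell(0,2) bbb: {A,S}

Original NTs in T[0,2] deriving "bbb": ["A", "S"]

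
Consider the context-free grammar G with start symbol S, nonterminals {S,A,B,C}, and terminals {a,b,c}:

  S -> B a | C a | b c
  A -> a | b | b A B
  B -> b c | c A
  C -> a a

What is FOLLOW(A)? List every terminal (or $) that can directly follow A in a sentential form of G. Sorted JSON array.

Compute FIRST by fixpoint:
round 1:
  A via A→a: +{a}
  A via A→b: +{b}
  B via B→b c: +{b}
  B via B→c A: +{c}
  C via C→a a: +{a}
  S via S→B a: +{b,c}
  S via S→C a: +{a}
  S: {a,b,c}  A: {a,b}  B: {b,c}  C: {a}
round 2: done
  S: {a,b,c}  A: {a,b}  B: {b,c}  C: {a}

Compute FOLLOW by fixpoint:
initialize: $ ∈ FOLLOW(S)
iter 1:
  A→b A B: FOLLOW(A) ⊇ FIRST(B) = {b,c}; new: +{b,c}
  A→b A B: FOLLOW(B) ⊇ FOLLOW(A) ⊇ {b,c}; new: +{b,c}
  S→B a: FOLLOW(B) ⊇ FIRST(a) = {a}; new: +{a}
  S→C a: FOLLOW(C) ⊇ FIRST(a) = {a}; new: +{a}
  FOLLOW[S]={$}  FOLLOW[A]={b,c}  FOLLOW[B]={a,b,c}  FOLLOW[C]={a}
iter 2:
  B→c A: FOLLOW(A) ⊇ FOLLOW(B) ⊇ {a,b,c}; new: +{a}
  FOLLOW[S]={$}  FOLLOW[A]={a,b,c}  FOLLOW[B]={a,b,c}  FOLLOW[C]={a}
iter 3: (no change)
  FOLLOW[S]={$}  FOLLOW[A]={a,b,c}  FOLLOW[B]={a,b,c}  FOLLOW[C]={a}

FOLLOW(A) = ["a", "b", "c"]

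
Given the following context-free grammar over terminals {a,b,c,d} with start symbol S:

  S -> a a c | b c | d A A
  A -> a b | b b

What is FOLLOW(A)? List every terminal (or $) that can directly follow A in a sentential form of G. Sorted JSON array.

FIRST sets, iterate to fixpoint:
round 1:
  A via A→a b: +{a}
  A via A→b b: +{b}
  S via S→a a c: +{a}
  S via S→b c: +{b}
  S via S→d A A: +{d}
  FIRST(S)={a,b,d}  FIRST(A)={a,b}
round 2: — fixpoint
  FIRST(S)={a,b,d}  FIRST(A)={a,b}

FOLLOW sets:
FOLLOW(S) := {$}
round 1:
  S→d A A: FOLLOW(A) ⊇ FIRST(A) = {a,b}; new: +{a,b}
  S→d A A: FOLLOW(A) ⊇ FOLLOW(S) ⊇ {$}; new: +{$}
  FOLLOW(S)={$}  FOLLOW(A)={$,a,b}
round 2: done
  FOLLOW(S)={$}  FOLLOW(A)={$,a,b}

FOLLOW(A) = ["$", "a", "b"]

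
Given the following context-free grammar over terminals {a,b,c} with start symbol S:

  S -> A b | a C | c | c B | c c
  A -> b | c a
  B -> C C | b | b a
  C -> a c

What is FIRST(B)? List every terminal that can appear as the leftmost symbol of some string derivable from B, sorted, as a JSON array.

FIRST iteration:
pass 1:
  A via A→b: +{b}
  A via A→c a: +{c}
  B via B→b: +{b}
  C via C→a c: +{a}
  S via S→A b: +{b,c}
  S via S→a C: +{a}
  FIRST[S]={a,b,c}  FIRST[A]={b,c}  FIRST[B]={b}  FIRST[C]={a}
pass 2:
  B via B→C C: +{a}
  FIRST[S]={a,b,c}  FIRST[A]={b,c}  FIRST[B]={a,b}  FIRST[C]={a}
pass 3: done
  FIRST[S]={a,b,c}  FIRST[A]={b,c}  FIRST[B]={a,b}  FIRST[C]={a}

FIRST(B) = ["a", "b"]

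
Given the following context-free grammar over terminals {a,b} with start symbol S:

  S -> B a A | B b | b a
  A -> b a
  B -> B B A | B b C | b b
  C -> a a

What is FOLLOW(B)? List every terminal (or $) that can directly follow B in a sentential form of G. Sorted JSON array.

FIRST iteration:
iter 1:
  A via A→b a: +{b}
  B via B→b b: +{b}
  C via C→a a: +{a}
  S via S→B a A: +{b}
  S: {b}  A: {b}  B: {b}  C: {a}
iter 2: (no change)
  S: {b}  A: {b}  B: {b}  C: {a}

Compute FOLLOW by fixpoint:
initialize: $ ∈ FOLLOW(S)
round 1:
  B→B B A: FOLLOW(B) ⊇ FIRST(B) = {b}; new: +{b}
  B→B B A: FOLLOW(A) ⊇ FOLLOW(B) ⊇ {b}; new: +{b}
  B→B b C: FOLLOW(C) ⊇ FOLLOW(B) ⊇ {b}; new: +{b}
  S→B a A: FOLLOW(B) ⊇ FIRST(a) = {a}; new: +{a}
  S→B a A: FOLLOW(A) ⊇ FOLLOW(S) ⊇ {$}; new: +{$}
  S: {$}  A: {$,b}  B: {a,b}  C: {b}
round 2:
  B→B B A: FOLLOW(A) ⊇ FOLLOW(B) ⊇ {a,b}; new: +{a}
  B→B b C: FOLLOW(C) ⊇ FOLLOW(B) ⊇ {a,b}; new: +{a}
  S: {$}  A: {$,a,b}  B: {a,b}  C: {a,b}
round 3: done
  S: {$}  A: {$,a,b}  B: {a,b}  C: {a,b}

FOLLOW(B) = ["a", "b"]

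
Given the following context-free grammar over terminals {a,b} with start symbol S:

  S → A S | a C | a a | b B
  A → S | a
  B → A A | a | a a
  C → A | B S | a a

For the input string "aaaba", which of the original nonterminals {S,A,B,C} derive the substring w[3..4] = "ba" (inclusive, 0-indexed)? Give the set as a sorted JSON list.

Convert to CNF:
  S -> A S | T0 C | T0 T0 | T1 B
  A -> A S | T0 C | T0 T0 | T1 B | a
  B -> A A | T0 T0 | a
  C -> A S | B S | T0 C | T0 T0 | T1 B | a
  T0 -> a
  T1 -> b

Fill CYK table bottom-up (cells [i..j] with 3 ≤ i ≤ j ≤ 4 only):
  cell(3,3) b: {T1}  orig:{}
  cell(4,4) a: {A,B,C,T0}  orig:{A,B,C}
  cell(3,4) ba: {A,C,S}

Original NTs in T[3,4] deriving "ba": ["A", "C", "S"]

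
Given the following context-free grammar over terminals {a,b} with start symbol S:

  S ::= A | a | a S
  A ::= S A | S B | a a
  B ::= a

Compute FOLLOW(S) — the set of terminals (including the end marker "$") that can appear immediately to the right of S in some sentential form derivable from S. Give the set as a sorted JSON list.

Compute FIRST by fixpoint:
round 1:
  A via A→a a: +{a}
  B via B→a: +{a}
  S via S→A: +{a}
  S: {a}  A: {a}  B: {a}
round 2: — fixpoint
  S: {a}  A: {a}  B: {a}

Compute FOLLOW by fixpoint:
seed FOLLOW(S) with $
[1]
  A→S A: FOLLOW(S) ⊇ FIRST(A) = {a}; new: +{a}
  S→A: FOLLOW(A) ⊇ FOLLOW(S) ⊇ {$,a}; new: +{$,a}
  S: {$,a}  A: {$,a}  B: {}
[2]
  A→S B: FOLLOW(B) ⊇ FOLLOW(A) ⊇ {$,a}; new: +{$,a}
  S: {$,a}  A: {$,a}  B: {$,a}
[3] done
  S: {$,a}  A: {$,a}  B: {$,a}

FOLLOW(S) = ["$", "a"]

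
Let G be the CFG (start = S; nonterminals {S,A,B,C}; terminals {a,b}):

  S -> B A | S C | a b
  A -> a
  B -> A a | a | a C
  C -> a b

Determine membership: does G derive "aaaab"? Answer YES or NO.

Convert to CNF:
  S -> B A | S C | T0 T1
  A -> a
  B -> A T0 | T0 C | a
  C -> T0 T1
  T0 -> a
  T1 -> b

Fill CYK table bottom-up:
  T[0,0] 'a' = {A,B,T0}  orig:{A,B}
  T[1,1] 'a' = {A,B,T0}  orig:{A,B}
  T[2,2] 'a' = {A,B,T0}  orig:{A,B}
  T[3,3] 'a' = {A,B,T0}  orig:{A,B}
  T[4,4] 'b' = {T1}  orig:{}
  T[0,1] 'aa' = {B,S}
  T[1,2] 'aa' = {B,S}
  T[2,3] 'aa' = {B,S}
  T[3,4] 'ab' = {C,S}
  T[0,2] 'aaa' = {S}
  T[1,3] 'aaa' = {S}
  T[2,4] 'aab' = {B}
  T[0,3] 'aaaa' = ∅
  T[1,4] 'aaab' = {S}
  T[0,4] 'aaaab' = {S}

S ∈ T[0,4] ⇒ YES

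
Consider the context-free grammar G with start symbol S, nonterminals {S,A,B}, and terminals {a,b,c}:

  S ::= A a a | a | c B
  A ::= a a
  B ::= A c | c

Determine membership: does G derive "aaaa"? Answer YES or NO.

Convert to CNF:
  S -> A X2 | T1 B | a
  A -> T0 T0
  B -> A T1 | c
  T0 -> a
  T1 -> c
  X2 -> T0 T0

CYK fill:
  [0..0]={S,T0}  "a"  orig:{S}
  [1..1]={S,T0}  "a"  orig:{S}
  [2..2]={S,T0}  "a"  orig:{S}
  [3..3]={S,T0}  "a"  orig:{S}
  [0..1]={A,X2}  "aa"  orig:{A}
  [1..2]={A,X2}  "aa"  orig:{A}
  [2..3]={A,X2}  "aa"  orig:{A}
  [0..2]=∅  "aaa"
  [1..3]=∅  "aaa"
  [0..3]={S}  "aaaa"

S ∈ T[0,3] ⇒ YES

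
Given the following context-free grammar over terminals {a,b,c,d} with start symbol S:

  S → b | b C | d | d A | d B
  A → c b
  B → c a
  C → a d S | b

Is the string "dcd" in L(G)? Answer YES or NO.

Convert to CNF:
  S -> T1 C | T3 A | T3 B | b | d
  A -> T0 T1
  B -> T0 T2
  C -> T2 X4 | b
  T0 -> c
  T1 -> b
  T2 -> a
  T3 -> d
  X4 -> T3 S

CYK table (by increasing span):
  cell(0,0) d: {S,T3}  orig:{S}
  cell(1,1) c: {T0}  orig:{}
  cell(2,2) d: {S,T3}  orig:{S}
  cell(0,1) dc: ∅
  cell(1,2) cd: ∅
  cell(0,2) dcd: ∅

S ∉ T[0,2] ⇒ NO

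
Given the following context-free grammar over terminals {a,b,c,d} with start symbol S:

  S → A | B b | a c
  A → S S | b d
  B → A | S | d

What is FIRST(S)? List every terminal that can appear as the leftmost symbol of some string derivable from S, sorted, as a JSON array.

Compute FIRST by fixpoint:
[1]
  A via A→b d: +{b}
  B via B→A: +{b}
  B via B→d: +{d}
  S via S→A: +{b}
  S via S→B b: +{d}
  S via S→a c: +{a}
  S: {a,b,d}  A: {b}  B: {b,d}
[2]
  A via A→S S: +{a,d}
  B via B→A: +{a}
  S: {a,b,d}  A: {a,b,d}  B: {a,b,d}
[3] done
  S: {a,b,d}  A: {a,b,d}  B: {a,b,d}

FIRST(S) = ["a", "b", "d"]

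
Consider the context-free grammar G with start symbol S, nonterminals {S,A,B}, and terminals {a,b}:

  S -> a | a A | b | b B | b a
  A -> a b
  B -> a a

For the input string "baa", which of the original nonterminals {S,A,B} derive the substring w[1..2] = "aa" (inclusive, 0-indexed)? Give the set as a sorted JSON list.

CNF form of G:
  S -> T0 A | T1 B | T1 T0 | a | b
  A -> T0 T1
  B -> T0 T0
  T0 -> a
  T1 -> b

CYK fill, restricted to cells inside w[1..2]:
  [1..1]={S,T0}  "a"  orig:{S}
  [2..2]={S,T0}  "a"  orig:{S}
  [1..2]={B}  "aa"

Original NTs in T[1,2] deriving "aa": ["B"]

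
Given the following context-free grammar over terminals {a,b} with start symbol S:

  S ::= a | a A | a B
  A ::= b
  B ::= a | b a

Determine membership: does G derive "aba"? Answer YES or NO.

CNF form of G:
  S -> T1 A | T1 B | a
  A -> b
  B -> T0 T1 | a
  T0 -> b
  T1 -> a

CYK fill:
  [0..0]={B,S,T1}  "a"  orig:{B,S}
  [1..1]={A,T0}  "b"  orig:{A}
  [2..2]={B,S,T1}  "a"  orig:{B,S}
  [0..1]={S}  "ab"
  [1..2]={B}  "ba"
  [0..2]={S}  "aba"

S ∈ T[0,2] ⇒ YES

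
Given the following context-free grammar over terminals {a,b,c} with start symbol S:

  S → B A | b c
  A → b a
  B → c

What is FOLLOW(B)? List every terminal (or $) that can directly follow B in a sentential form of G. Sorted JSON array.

FIRST sets, iterate to fixpoint:
pass 1:
  A via A→b a: +{b}
  B via B→c: +{c}
  S via S→B A: +{c}
  S via S→b c: +{b}
  FIRST(S)={b,c}  FIRST(A)={b}  FIRST(B)={c}
pass 2: (stable)
  FIRST(S)={b,c}  FIRST(A)={b}  FIRST(B)={c}

FOLLOW iteration:
seed FOLLOW(S) with $
iter 1:
  S→B A: FOLLOW(B) ⊇ FIRST(A) = {b}; new: +{b}
  S→B A: FOLLOW(A) ⊇ FOLLOW(S) ⊇ {$}; new: +{$}
  FOLLOW[S]={$}  FOLLOW[A]={$}  FOLLOW[B]={b}
iter 2: — fixpoint
  FOLLOW[S]={$}  FOLLOW[A]={$}  FOLLOW[B]={b}

FOLLOW(B) = ["b"]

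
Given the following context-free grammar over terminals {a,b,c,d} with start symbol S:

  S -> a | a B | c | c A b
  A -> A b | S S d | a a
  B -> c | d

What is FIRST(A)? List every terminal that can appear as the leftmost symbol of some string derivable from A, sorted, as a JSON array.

FIRST iteration:
[1]
  A via A→a a: +{a}
  B via B→c: +{c}
  B via B→d: +{d}
  S via S→a: +{a}
  S via S→c: +{c}
  FIRST(S)={a,c}  FIRST(A)={a}  FIRST(B)={c,d}
[2]
  A via A→S S d: +{c}
  FIRST(S)={a,c}  FIRST(A)={a,c}  FIRST(B)={c,d}
[3] — fixpoint
  FIRST(S)={a,c}  FIRST(A)={a,c}  FIRST(B)={c,d}

FIRST(A) = ["a", "c"]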